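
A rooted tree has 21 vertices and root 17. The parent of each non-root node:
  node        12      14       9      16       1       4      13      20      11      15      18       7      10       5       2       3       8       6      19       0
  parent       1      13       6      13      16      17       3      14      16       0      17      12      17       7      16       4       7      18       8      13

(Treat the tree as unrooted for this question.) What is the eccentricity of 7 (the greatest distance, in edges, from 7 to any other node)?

10

The node farthest from 7 is 9, via 7–12–1–16–13–3–4–17–18–6–9 — 10 edges.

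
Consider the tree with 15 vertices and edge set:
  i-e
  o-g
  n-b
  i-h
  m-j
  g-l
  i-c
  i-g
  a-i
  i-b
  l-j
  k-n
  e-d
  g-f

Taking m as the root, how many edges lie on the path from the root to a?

5

m → j → l → g → i → a — 5 edges.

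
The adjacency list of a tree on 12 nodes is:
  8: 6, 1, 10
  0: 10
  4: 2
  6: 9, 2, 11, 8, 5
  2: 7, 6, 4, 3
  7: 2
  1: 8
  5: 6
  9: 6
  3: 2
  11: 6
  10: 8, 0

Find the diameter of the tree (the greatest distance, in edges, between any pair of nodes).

5

BFS from 0 reaches 3 last, at distance 5; BFS from 3 confirms no node is farther.
Path: 0–10–8–6–2–3.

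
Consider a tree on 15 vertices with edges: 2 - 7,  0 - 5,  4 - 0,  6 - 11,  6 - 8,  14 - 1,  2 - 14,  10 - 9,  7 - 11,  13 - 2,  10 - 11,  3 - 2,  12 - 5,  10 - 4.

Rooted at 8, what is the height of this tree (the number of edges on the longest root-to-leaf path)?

7

12 sits deepest: 8 – 6 – 11 – 10 – 4 – 0 – 5 – 12 — 7 edges from the root.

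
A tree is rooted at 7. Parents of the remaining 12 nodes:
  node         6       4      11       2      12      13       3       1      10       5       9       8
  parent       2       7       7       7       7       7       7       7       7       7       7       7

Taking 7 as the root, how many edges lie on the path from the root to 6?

2

Climbing from 6 to the root: 6 → 2 → 7. That's 2 steps.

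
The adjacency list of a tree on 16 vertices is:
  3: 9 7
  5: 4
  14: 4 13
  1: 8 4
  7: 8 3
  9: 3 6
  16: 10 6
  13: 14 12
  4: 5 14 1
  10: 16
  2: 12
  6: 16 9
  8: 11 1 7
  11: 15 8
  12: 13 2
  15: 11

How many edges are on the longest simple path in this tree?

A longest path is 2 - 12 - 13 - 14 - 4 - 1 - 8 - 7 - 3 - 9 - 6 - 16 - 10, with 12 edges.

12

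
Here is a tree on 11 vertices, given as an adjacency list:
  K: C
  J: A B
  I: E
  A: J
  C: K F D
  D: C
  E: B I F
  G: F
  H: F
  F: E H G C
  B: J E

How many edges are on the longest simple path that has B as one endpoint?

4

A farthest node from B is D (K also at distance 4).
The path B–E–F–C–D has 4 edges.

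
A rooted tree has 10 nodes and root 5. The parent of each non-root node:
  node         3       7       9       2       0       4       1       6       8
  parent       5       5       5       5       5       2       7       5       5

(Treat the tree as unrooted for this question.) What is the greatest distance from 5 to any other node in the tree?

2

A farthest node from 5 is 1 (4 also at distance 2).
The path 5-7-1 has 2 edges.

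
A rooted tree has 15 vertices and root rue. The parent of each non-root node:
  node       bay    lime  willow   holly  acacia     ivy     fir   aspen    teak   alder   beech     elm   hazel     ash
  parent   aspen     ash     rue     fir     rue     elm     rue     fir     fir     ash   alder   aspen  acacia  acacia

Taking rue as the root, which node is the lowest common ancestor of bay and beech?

Path bay→root: bay aspen fir rue; path beech→root: beech alder ash acacia rue.
First common node: rue.

rue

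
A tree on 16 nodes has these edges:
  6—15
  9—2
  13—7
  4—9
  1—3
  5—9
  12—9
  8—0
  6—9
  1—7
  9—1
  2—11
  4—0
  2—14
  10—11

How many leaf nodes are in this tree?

8

Degree-1 nodes: 3, 5, 8, 10, 12, 13, 14, 15 — 8 of them.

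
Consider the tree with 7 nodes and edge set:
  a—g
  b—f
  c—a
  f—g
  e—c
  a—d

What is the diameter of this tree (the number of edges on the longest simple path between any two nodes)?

Starting from e, a farthest node is b at distance 5.
One longest path: e – c – a – g – f – b.
So the diameter is 5.

5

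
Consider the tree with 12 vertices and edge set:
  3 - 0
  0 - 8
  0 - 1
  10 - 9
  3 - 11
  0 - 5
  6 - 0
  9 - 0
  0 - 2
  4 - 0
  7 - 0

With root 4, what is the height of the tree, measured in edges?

3

A deepest node is 11, reached by 4 → 0 → 3 → 11.
That path has 3 edges, so the height is 3.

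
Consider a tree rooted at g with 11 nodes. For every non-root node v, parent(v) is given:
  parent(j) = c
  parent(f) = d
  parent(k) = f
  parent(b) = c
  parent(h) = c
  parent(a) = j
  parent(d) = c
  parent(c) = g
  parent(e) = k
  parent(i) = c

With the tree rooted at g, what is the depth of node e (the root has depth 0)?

Climbing from e to the root: e–k–f–d–c–g. That's 5 steps.

5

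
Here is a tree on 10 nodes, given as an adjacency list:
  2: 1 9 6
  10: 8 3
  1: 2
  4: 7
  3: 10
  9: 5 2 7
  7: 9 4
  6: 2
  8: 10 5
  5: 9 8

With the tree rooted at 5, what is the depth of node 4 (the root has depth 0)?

3

Climbing from 4 to the root: 4 – 7 – 9 – 5. That's 3 steps.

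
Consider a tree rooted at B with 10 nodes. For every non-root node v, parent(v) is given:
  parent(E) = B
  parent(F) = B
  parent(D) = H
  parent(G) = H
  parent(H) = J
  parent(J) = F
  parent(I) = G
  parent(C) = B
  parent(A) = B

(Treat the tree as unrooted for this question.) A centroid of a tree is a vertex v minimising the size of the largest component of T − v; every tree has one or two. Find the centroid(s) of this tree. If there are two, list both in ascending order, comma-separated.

If J is removed the pieces have sizes 5, 4, all ≤ ⌊10/2⌋ = 5.
Its neighbour F also leaves a largest component of size 5, so both are centroids.

F, J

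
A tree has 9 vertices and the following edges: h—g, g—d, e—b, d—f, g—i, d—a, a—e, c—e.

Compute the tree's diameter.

5

BFS from h reaches b last, at distance 5; BFS from b confirms no node is farther.
Path: h - g - d - a - e - b.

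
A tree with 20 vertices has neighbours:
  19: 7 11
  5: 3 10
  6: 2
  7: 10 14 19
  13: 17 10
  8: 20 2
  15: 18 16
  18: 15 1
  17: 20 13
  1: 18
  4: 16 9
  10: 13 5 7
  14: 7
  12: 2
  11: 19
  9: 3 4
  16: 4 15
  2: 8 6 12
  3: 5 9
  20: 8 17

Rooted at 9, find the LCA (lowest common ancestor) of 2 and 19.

10

2's ancestor chain is 2, 8, 20, 17, 13, 10, 5, 3, 9 and 19's is 19, 7, 10, 5, 3, 9; they first meet at 10.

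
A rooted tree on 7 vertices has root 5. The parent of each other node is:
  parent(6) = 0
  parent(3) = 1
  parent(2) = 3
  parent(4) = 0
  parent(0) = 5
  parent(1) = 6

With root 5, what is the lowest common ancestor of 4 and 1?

4's ancestor chain is 4, 0, 5 and 1's is 1, 6, 0, 5; they first meet at 0.

0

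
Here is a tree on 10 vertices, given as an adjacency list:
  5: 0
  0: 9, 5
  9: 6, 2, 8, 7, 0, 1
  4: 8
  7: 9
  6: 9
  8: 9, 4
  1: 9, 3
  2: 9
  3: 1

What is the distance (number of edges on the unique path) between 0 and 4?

3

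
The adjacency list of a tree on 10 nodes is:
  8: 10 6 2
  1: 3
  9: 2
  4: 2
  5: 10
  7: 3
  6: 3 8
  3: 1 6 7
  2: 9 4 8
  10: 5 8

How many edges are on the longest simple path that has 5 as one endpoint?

5

A farthest node from 5 is 1 (7 also at distance 5).
The path 5 – 10 – 8 – 6 – 3 – 1 has 5 edges.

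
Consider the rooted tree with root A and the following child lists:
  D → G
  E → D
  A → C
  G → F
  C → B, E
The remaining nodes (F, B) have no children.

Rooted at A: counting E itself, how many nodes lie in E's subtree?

Descendants of E (including itself): E, D, G, F. That's 4.

4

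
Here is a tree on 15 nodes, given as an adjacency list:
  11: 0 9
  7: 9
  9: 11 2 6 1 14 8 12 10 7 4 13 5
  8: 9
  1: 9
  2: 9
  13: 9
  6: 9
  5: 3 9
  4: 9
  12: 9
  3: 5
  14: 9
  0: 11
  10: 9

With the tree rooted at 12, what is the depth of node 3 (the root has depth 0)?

Path from 12 to 3: 12 – 9 – 5 – 3, which has 3 edges.

3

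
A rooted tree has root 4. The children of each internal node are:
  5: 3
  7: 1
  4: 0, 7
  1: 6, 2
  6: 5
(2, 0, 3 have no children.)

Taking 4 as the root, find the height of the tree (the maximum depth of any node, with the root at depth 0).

5

A deepest node is 3, reached by 4-7-1-6-5-3.
That path has 5 edges, so the height is 5.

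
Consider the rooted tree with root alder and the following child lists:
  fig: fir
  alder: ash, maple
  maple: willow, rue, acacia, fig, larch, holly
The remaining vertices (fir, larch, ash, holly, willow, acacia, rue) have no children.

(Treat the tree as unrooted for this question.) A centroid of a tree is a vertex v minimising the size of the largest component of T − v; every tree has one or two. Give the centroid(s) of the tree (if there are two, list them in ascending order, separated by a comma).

maple

Removing maple splits the tree into components of sizes 2, 2, 1, 1, 1, 1, 1; the largest is 2 ≤ ⌊10/2⌋ = 5.
No neighbour of maple does as well, so maple is the unique centroid.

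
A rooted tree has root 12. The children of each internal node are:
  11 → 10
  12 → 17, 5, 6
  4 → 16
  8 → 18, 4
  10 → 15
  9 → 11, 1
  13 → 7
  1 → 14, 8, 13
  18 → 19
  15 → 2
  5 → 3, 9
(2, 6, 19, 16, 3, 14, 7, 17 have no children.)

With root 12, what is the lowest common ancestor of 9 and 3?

5

9's ancestor chain is 9, 5, 12 and 3's is 3, 5, 12; they first meet at 5.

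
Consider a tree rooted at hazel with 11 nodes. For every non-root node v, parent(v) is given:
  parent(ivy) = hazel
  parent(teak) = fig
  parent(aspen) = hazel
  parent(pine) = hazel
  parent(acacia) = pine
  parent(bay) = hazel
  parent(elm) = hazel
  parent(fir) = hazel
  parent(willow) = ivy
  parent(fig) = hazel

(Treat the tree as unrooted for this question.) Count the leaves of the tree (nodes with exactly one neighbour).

The leaves are acacia, aspen, bay, elm, fir, teak, willow.
That is 7 leaves.

7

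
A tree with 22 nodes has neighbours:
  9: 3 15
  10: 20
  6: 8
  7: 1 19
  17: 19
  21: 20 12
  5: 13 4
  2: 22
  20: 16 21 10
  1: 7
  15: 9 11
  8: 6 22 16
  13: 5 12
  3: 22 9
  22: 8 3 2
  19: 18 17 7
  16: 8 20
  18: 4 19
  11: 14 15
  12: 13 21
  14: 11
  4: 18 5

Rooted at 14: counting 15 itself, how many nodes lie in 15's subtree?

Descendants of 15 (including itself): 15, 9, 3, 22, 2, 8, 6, 16, 20, 10, 21, 12, 13, 5, 4, 18, 19, 17, 7, 1. That's 20.

20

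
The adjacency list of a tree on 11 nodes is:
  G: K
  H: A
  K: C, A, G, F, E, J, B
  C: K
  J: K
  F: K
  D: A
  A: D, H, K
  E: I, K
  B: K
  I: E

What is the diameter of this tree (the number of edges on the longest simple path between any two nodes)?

Starting from H, a farthest node is I at distance 4.
One longest path: H - A - K - E - I.
So the diameter is 4.

4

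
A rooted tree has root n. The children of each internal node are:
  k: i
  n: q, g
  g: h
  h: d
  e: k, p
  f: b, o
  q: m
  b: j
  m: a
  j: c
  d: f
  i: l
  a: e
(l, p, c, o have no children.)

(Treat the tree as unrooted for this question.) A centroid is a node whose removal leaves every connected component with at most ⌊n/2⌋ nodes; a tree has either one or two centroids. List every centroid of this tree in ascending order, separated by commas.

n

Removing n splits the tree into components of sizes 8, 8; the largest is 8 ≤ ⌊17/2⌋ = 8.
No neighbour of n does as well, so n is the unique centroid.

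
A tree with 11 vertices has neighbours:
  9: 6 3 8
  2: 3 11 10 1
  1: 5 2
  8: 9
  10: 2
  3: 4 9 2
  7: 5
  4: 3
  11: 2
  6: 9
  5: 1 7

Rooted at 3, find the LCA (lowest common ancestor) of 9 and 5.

3

Ancestors of 9 (toward the root): 9, 3.
Ancestors of 5: 5, 1, 2, 3.
The deepest node appearing in both lists is 3.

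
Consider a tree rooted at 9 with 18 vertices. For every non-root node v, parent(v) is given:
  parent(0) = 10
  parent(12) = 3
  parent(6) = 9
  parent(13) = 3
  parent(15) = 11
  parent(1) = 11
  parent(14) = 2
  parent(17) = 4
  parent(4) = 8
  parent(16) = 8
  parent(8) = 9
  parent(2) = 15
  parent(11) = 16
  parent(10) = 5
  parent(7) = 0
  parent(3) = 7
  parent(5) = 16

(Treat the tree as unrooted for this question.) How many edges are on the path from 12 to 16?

6

The path is 12 – 3 – 7 – 0 – 10 – 5 – 16, which has 6 edges.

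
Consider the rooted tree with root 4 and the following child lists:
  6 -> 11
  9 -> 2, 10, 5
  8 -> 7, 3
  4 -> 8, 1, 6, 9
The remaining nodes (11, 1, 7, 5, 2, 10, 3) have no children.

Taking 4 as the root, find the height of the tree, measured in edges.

11 sits deepest: 4-6-11 — 2 edges from the root.

2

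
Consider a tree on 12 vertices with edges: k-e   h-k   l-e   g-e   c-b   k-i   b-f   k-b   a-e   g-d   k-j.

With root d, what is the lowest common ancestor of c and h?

k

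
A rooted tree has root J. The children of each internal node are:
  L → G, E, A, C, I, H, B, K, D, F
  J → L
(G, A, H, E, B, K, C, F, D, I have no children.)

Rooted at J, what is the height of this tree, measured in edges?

I sits deepest: J-L-I — 2 edges from the root.

2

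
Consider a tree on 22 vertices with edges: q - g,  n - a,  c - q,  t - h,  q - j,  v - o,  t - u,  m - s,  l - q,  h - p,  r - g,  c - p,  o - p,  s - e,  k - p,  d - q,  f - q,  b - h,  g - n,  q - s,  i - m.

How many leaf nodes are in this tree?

Degree-1 nodes: a, b, d, e, f, i, j, k, l, r, u, v — 12 of them.

12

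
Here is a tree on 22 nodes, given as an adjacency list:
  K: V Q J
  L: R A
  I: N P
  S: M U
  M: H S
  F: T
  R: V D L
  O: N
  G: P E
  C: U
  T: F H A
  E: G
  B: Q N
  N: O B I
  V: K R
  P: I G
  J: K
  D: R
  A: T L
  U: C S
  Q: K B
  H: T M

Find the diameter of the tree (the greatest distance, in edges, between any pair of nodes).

Starting from C, a farthest node is E at distance 17.
One longest path: C - U - S - M - H - T - A - L - R - V - K - Q - B - N - I - P - G - E.
So the diameter is 17.

17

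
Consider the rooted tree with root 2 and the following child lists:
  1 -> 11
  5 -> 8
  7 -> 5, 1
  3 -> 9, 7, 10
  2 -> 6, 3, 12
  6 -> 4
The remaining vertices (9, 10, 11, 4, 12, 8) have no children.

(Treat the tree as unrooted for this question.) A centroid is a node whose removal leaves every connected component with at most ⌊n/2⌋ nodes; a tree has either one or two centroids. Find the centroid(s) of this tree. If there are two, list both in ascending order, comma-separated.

If 3 is removed the pieces have sizes 5, 4, 1, 1, all ≤ ⌊12/2⌋ = 6.
Every other node leaves some component of size > 6, so the centroid is unique.

3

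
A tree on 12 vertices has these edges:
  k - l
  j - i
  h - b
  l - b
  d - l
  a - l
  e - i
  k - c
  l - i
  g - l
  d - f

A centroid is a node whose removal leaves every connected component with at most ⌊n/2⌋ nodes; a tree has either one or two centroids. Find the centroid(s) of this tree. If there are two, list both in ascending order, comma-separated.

If l is removed the pieces have sizes 3, 2, 2, 2, 1, 1, all ≤ ⌊12/2⌋ = 6.
Every other node leaves some component of size > 6, so the centroid is unique.

l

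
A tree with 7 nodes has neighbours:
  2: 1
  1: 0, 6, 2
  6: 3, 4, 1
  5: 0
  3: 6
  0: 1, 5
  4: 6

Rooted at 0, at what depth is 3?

3

Path from 0 to 3: 0 – 1 – 6 – 3, which has 3 edges.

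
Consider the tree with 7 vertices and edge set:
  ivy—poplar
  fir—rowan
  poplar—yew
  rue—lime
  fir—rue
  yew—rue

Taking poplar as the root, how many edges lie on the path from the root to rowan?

4

Path from poplar to rowan: poplar–yew–rue–fir–rowan, which has 4 edges.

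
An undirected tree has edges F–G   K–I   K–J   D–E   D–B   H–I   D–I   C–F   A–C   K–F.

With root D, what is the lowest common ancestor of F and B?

F's ancestor chain is F, K, I, D and B's is B, D; they first meet at D.

D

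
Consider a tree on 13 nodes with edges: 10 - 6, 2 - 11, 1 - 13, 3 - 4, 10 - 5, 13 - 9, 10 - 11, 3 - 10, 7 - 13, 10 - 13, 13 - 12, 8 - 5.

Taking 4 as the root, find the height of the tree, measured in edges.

The longest root-to-leaf path is 4–3–10–13–12 (4 edges).

4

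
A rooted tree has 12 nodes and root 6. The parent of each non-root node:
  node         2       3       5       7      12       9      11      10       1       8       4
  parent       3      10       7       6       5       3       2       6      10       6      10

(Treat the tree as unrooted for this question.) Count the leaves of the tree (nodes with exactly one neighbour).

6

Exactly 6 nodes have a single neighbour: 1, 4, 8, 9, 11, 12.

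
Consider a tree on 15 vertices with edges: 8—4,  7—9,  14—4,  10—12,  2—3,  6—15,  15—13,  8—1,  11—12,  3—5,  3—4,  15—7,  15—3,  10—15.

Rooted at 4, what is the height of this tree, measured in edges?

5

11 sits deepest: 4–3–15–10–12–11 — 5 edges from the root.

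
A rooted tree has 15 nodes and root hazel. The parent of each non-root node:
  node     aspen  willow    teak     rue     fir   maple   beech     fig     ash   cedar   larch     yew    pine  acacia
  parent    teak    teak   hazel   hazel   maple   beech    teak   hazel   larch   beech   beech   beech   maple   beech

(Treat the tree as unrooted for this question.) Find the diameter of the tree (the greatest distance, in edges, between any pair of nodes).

5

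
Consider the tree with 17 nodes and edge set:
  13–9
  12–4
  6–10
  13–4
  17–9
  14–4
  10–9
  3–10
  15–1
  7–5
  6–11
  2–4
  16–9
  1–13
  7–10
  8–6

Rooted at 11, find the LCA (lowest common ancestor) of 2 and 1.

2's ancestor chain is 2, 4, 13, 9, 10, 6, 11 and 1's is 1, 13, 9, 10, 6, 11; they first meet at 13.

13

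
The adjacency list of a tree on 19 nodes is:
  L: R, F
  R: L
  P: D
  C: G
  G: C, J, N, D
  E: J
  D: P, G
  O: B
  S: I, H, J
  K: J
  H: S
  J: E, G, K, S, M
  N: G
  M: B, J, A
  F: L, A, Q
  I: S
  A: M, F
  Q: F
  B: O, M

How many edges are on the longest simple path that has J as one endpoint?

A farthest node from J is R.
The path J – M – A – F – L – R has 5 edges.

5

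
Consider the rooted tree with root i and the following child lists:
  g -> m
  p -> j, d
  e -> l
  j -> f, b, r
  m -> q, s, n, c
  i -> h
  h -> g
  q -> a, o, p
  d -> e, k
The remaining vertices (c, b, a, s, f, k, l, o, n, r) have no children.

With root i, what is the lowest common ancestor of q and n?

m

Ancestors of q (toward the root): q, m, g, h, i.
Ancestors of n: n, m, g, h, i.
The deepest node appearing in both lists is m.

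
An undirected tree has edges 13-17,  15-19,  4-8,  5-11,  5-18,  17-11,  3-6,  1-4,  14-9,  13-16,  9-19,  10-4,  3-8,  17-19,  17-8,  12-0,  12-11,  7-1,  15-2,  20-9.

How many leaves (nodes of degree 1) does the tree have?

9

Exactly 9 nodes have a single neighbour: 0, 2, 6, 7, 10, 14, 16, 18, 20.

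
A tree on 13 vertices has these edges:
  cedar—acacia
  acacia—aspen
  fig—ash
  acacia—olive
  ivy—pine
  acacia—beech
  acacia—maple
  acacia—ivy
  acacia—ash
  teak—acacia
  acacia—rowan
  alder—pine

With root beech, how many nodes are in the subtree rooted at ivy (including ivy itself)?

ivy's subtree: {ivy, pine, alder}, size 3.

3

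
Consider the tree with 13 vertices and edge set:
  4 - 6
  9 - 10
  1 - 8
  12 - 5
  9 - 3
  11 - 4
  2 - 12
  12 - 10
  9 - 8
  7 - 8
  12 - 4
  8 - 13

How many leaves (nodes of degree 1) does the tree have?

The leaves are 1, 2, 3, 5, 6, 7, 11, 13.
That is 8 leaves.

8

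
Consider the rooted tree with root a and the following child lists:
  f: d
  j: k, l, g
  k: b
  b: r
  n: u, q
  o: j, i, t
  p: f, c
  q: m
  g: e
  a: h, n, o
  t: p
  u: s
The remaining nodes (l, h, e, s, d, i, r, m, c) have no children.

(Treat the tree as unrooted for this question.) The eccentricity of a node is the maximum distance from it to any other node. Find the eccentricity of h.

Distances from h peak at 6, attained at d (r also at distance 6).
h – a – o – t – p – f – d

6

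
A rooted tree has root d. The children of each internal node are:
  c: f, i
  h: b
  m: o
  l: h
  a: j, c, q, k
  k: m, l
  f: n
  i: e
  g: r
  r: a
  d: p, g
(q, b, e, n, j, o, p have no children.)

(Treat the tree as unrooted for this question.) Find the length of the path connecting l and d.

5

l – k – a – r – g – d: 5 edges.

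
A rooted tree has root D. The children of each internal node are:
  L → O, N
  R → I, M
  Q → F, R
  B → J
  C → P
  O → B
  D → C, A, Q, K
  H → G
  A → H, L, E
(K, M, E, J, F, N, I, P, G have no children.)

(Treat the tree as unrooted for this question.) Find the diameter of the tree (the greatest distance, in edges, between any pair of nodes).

Starting from J, a farthest node is M at distance 8.
One longest path: J–B–O–L–A–D–Q–R–M.
So the diameter is 8.

8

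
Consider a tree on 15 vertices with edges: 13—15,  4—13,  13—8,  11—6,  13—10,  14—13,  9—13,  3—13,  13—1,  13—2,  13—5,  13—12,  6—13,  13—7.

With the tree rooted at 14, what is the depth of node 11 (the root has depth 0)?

3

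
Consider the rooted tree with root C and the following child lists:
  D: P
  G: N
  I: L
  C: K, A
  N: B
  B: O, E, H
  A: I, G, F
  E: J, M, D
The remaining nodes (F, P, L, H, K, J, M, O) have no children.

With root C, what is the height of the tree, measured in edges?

The longest root-to-leaf path is C → A → G → N → B → E → D → P (7 edges).

7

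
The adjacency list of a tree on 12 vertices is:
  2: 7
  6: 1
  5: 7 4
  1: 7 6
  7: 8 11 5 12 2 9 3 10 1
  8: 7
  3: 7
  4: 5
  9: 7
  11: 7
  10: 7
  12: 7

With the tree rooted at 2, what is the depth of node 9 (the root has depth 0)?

2

Climbing from 9 to the root: 9–7–2. That's 2 steps.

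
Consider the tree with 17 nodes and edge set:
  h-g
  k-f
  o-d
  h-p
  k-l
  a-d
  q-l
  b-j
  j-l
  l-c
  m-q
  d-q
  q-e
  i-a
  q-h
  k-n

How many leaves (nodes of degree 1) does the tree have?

10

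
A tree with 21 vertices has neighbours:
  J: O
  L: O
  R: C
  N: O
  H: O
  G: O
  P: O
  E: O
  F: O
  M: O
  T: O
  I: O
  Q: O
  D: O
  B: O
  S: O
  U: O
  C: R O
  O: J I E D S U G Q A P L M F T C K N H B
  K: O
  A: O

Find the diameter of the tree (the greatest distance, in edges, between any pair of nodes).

Starting from R, a farthest node is J at distance 3.
One longest path: R-C-O-J.
So the diameter is 3.

3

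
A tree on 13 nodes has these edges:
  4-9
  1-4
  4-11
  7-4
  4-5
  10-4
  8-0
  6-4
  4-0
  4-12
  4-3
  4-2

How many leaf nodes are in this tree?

Exactly 11 nodes have a single neighbour: 1, 2, 3, 5, 6, 7, 8, 9, 10, 11, 12.

11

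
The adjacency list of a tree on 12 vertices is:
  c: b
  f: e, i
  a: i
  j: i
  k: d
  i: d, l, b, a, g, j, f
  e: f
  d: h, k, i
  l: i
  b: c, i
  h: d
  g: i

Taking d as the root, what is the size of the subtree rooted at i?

9

i's subtree: {i, b, f, l, g, a, j, c, e}, size 9.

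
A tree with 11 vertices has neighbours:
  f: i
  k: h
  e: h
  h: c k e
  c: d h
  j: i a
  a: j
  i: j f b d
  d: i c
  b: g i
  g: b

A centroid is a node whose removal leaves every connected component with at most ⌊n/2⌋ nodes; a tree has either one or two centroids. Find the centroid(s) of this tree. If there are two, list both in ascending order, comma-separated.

i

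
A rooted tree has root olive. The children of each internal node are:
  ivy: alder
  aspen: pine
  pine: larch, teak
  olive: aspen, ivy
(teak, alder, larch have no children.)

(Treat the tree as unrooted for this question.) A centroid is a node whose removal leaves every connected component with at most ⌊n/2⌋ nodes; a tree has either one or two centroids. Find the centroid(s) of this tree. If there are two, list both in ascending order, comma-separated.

aspen

Delete aspen: the remaining components have sizes 3, 3. Max 3 ≤ 3, so aspen is a centroid.
No neighbour of aspen does as well, so aspen is the unique centroid.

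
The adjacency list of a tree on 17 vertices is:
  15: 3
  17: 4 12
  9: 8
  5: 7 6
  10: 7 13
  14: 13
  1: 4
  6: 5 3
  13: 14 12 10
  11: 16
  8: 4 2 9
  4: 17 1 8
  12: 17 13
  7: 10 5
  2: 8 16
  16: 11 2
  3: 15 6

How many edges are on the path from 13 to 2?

Walking from 13: 13 - 12 - 17 - 4 - 8 - 2. Length 5.

5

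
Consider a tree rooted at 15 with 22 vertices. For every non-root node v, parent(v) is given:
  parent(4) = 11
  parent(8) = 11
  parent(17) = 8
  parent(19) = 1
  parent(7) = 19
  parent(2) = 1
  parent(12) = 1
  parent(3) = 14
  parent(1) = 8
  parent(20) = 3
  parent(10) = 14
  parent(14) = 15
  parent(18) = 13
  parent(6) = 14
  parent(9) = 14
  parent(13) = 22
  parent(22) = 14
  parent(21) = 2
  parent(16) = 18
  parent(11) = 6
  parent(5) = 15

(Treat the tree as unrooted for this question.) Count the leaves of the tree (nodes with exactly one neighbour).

The leaves are 4, 5, 7, 9, 10, 12, 16, 17, 20, 21.
That is 10 leaves.

10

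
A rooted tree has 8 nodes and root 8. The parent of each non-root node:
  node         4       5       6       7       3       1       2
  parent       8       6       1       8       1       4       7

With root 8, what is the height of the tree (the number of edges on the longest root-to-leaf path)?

4

5 sits deepest: 8-4-1-6-5 — 4 edges from the root.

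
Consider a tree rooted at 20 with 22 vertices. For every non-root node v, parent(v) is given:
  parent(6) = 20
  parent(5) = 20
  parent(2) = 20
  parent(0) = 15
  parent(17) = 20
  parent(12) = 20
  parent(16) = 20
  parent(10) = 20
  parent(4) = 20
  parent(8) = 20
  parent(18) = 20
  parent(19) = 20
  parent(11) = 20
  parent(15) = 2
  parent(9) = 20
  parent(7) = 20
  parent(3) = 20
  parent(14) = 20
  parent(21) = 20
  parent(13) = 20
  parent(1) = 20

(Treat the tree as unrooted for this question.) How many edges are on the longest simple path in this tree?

Starting from 0, a farthest node is 3 at distance 4.
One longest path: 0 - 15 - 2 - 20 - 3.
So the diameter is 4.

4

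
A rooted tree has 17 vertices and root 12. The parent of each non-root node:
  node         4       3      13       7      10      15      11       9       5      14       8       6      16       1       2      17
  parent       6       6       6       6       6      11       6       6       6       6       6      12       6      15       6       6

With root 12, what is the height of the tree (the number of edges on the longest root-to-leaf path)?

The longest root-to-leaf path is 12-6-11-15-1 (4 edges).

4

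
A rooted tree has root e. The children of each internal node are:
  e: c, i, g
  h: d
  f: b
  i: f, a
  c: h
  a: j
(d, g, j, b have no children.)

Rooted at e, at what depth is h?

Climbing from h to the root: h → c → e. That's 2 steps.

2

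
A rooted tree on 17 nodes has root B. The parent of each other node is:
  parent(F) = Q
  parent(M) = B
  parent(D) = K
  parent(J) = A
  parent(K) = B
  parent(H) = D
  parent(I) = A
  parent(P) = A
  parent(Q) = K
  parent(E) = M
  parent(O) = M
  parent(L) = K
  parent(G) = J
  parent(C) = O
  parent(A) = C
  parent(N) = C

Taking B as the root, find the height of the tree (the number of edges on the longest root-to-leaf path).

6

A deepest node is G, reached by B-M-O-C-A-J-G.
That path has 6 edges, so the height is 6.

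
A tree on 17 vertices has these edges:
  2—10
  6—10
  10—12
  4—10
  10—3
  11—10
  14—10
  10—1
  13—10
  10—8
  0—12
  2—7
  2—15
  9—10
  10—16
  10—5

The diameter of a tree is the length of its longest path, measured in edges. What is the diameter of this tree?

4

A longest path is 7 – 2 – 10 – 12 – 0, with 4 edges.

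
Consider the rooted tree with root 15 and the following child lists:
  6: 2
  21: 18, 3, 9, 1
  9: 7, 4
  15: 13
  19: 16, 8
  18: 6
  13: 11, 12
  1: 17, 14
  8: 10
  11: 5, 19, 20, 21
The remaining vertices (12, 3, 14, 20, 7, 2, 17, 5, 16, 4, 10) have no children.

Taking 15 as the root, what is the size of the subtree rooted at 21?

11

21's subtree: {21, 18, 3, 1, 9, 6, 14, 17, 4, 7, 2}, size 11.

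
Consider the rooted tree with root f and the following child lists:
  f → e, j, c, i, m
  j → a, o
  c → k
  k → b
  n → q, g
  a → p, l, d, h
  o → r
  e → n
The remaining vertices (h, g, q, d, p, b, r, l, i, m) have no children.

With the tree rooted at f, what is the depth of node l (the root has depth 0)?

Path from f to l: f–j–a–l, which has 3 edges.

3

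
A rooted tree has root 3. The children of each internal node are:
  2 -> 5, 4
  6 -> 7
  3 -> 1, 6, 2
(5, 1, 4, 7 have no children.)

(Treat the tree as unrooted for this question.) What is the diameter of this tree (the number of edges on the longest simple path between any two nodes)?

BFS from 4 reaches 7 last, at distance 4; BFS from 7 confirms no node is farther.
Path: 4 - 2 - 3 - 6 - 7.

4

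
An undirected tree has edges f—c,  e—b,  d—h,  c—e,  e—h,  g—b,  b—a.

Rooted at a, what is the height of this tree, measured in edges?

4

d sits deepest: a-b-e-h-d — 4 edges from the root.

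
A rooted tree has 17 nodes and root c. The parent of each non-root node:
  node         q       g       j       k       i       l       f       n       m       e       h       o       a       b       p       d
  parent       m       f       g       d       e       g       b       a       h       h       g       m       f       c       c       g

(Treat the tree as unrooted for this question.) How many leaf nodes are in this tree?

8

The leaves are i, j, k, l, n, o, p, q.
That is 8 leaves.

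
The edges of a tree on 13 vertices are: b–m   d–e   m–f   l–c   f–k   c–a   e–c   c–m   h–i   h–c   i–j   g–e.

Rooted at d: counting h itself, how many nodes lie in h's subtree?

Descendants of h (including itself): h, i, j. That's 3.

3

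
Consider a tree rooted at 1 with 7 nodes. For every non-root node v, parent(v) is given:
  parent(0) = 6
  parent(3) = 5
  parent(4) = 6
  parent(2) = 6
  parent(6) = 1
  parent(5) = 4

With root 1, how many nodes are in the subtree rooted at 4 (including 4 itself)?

3

4's subtree: {4, 5, 3}, size 3.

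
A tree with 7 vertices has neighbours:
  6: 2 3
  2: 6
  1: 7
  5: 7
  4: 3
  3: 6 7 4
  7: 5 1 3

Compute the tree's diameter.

4

Starting from 1, a farthest node is 2 at distance 4.
One longest path: 1–7–3–6–2.
So the diameter is 4.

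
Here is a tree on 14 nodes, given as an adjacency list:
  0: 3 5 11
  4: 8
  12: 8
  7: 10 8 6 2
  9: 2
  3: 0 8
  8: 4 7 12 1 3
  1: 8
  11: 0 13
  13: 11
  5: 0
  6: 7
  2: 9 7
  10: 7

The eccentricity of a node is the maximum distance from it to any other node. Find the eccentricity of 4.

5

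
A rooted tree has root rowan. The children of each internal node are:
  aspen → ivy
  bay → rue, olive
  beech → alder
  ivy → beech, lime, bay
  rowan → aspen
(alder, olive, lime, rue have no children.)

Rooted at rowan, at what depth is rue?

4

rowan – aspen – ivy – bay – rue — 4 edges.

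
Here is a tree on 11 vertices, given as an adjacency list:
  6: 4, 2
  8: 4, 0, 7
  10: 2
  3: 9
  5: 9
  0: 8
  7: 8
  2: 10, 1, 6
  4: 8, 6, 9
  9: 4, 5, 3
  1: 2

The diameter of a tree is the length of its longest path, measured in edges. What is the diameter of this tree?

5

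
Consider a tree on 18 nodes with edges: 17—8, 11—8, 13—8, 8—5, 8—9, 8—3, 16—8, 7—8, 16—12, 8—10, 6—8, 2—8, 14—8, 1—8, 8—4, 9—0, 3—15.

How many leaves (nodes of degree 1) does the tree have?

14

Degree-1 nodes: 0, 1, 2, 4, 5, 6, 7, 10, 11, 12, 13, 14, 15, 17 — 14 of them.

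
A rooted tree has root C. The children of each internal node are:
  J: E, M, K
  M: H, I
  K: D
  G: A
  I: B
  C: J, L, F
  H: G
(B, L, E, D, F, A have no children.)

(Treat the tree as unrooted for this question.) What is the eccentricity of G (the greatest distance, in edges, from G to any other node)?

5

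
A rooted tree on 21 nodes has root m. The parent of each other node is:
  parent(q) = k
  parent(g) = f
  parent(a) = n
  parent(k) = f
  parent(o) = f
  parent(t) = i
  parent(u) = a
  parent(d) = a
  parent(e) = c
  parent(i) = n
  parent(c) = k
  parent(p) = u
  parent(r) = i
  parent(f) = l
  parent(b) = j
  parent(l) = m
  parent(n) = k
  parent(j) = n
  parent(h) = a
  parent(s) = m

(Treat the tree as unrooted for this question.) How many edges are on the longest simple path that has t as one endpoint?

7

The node farthest from t is s, via t – i – n – k – f – l – m – s — 7 edges.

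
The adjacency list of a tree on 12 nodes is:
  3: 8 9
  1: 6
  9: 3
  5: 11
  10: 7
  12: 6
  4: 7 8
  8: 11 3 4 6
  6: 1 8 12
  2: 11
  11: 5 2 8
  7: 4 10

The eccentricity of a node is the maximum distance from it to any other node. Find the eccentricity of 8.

3

The node farthest from 8 is 10, via 8–4–7–10 — 3 edges.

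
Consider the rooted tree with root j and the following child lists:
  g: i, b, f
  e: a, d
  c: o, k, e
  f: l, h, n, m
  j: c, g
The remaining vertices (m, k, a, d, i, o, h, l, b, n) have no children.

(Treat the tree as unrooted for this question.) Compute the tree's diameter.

A longest path is h - f - g - j - c - e - d, with 6 edges.

6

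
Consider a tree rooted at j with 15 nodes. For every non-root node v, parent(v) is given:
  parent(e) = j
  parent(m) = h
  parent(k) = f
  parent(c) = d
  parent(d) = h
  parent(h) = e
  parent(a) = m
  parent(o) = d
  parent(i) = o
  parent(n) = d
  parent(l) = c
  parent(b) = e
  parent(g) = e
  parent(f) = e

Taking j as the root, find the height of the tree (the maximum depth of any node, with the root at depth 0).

A deepest node is i, reached by j-e-h-d-o-i.
That path has 5 edges, so the height is 5.

5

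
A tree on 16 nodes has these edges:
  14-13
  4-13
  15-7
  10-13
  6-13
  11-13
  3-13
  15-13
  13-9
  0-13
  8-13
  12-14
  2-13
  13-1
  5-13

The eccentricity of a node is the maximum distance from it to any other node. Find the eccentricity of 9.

3

A farthest node from 9 is 12 (7 also at distance 3).
The path 9–13–14–12 has 3 edges.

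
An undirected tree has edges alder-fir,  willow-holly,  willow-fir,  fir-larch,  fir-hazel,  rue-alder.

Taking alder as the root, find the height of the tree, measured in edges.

The longest root-to-leaf path is alder-fir-willow-holly (3 edges).

3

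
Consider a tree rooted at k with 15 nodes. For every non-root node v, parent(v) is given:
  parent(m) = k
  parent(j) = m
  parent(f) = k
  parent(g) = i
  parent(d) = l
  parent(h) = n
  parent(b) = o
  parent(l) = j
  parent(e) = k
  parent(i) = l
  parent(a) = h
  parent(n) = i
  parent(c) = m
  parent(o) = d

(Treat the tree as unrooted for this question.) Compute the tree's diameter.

8

Starting from a, a farthest node is e at distance 8.
One longest path: a – h – n – i – l – j – m – k – e.
So the diameter is 8.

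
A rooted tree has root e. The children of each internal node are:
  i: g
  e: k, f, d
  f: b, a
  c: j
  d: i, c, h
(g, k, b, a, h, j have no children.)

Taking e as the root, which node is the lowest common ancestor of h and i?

Ancestors of h (toward the root): h, d, e.
Ancestors of i: i, d, e.
The deepest node appearing in both lists is d.

d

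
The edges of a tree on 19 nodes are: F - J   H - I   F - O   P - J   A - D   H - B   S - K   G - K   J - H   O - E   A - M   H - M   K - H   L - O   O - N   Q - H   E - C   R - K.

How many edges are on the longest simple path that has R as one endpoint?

A farthest node from R is C.
The path R–K–H–J–F–O–E–C has 7 edges.

7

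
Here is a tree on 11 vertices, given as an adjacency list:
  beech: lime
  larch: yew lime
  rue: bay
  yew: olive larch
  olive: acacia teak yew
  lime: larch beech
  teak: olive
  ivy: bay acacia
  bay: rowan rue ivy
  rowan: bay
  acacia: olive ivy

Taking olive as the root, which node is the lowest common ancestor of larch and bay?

olive

Ancestors of larch (toward the root): larch, yew, olive.
Ancestors of bay: bay, ivy, acacia, olive.
The deepest node appearing in both lists is olive.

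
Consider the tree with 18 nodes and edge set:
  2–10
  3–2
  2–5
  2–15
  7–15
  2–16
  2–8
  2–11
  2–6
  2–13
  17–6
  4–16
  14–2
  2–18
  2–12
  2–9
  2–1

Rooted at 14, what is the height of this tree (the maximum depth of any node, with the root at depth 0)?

A deepest node is 7, reached by 14-2-15-7.
That path has 3 edges, so the height is 3.

3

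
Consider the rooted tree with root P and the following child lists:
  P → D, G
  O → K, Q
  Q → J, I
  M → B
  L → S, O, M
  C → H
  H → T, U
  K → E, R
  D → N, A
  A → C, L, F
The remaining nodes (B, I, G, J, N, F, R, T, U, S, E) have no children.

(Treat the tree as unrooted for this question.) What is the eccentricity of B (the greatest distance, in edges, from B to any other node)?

6

A farthest node from B is T (G, U also at distance 6).
The path B-M-L-A-C-H-T has 6 edges.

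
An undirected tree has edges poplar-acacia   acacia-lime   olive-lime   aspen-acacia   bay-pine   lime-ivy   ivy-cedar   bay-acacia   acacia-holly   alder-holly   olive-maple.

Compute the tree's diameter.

BFS from cedar reaches pine last, at distance 5; BFS from pine confirms no node is farther.
Path: cedar–ivy–lime–acacia–bay–pine.

5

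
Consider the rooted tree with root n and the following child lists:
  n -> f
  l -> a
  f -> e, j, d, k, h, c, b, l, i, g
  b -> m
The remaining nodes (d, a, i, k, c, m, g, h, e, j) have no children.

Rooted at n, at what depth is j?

2

Path from n to j: n – f – j, which has 2 edges.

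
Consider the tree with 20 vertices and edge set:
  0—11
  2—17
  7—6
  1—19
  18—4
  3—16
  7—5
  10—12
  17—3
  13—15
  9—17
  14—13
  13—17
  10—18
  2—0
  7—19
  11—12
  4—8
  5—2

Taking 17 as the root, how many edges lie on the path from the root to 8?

17 – 2 – 0 – 11 – 12 – 10 – 18 – 4 – 8 — 8 edges.

8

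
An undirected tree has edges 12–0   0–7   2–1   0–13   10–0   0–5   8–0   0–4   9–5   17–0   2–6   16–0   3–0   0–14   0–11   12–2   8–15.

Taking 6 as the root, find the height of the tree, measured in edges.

The longest root-to-leaf path is 6–2–12–0–8–15 (5 edges).

5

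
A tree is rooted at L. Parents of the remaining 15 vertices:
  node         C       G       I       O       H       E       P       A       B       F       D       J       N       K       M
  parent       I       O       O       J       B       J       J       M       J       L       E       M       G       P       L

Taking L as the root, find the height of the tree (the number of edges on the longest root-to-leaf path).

5

C sits deepest: L-M-J-O-I-C — 5 edges from the root.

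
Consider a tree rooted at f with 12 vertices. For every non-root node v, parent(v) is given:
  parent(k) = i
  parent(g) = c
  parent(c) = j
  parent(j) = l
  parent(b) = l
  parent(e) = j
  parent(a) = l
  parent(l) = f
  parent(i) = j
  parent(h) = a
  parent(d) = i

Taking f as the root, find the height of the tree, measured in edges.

4

A deepest node is d, reached by f–l–j–i–d.
That path has 4 edges, so the height is 4.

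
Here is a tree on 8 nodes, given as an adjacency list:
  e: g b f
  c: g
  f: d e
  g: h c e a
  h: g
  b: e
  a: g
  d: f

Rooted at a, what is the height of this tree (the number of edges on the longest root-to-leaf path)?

The longest root-to-leaf path is a-g-e-f-d (4 edges).

4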